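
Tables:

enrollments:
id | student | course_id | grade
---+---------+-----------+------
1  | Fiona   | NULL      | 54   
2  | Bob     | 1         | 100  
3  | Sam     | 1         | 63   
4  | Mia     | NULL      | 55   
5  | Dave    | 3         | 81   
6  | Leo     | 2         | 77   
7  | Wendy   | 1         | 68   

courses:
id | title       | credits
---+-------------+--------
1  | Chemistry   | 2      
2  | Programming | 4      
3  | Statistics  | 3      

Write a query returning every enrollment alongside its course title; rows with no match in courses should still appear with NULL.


LEFT JOIN keeps every row from enrollments (the left table); where course_id has no match in courses, the course columns become NULL. Walk through each enrollment:
  - enrollment 1 (Fiona): course_id=NULL, no match -> kept with NULL
  - enrollment 2 (Bob): course_id=1 -> matches Chemistry
  - enrollment 3 (Sam): course_id=1 -> matches Chemistry
  - enrollment 4 (Mia): course_id=NULL, no match -> kept with NULL
  - enrollment 5 (Dave): course_id=3 -> matches Statistics
  - enrollment 6 (Leo): course_id=2 -> matches Programming
  - enrollment 7 (Wendy): course_id=1 -> matches Chemistry
All 7 rows appear; 2 have NULL course.

SQL:
SELECT a.student, b.title AS course
FROM enrollments a
LEFT JOIN courses b ON a.course_id = b.id

Result:
student | course     
--------+------------
Fiona   | NULL       
Bob     | Chemistry  
Sam     | Chemistry  
Mia     | NULL       
Dave    | Statistics 
Leo     | Programming
Wendy   | Chemistry  


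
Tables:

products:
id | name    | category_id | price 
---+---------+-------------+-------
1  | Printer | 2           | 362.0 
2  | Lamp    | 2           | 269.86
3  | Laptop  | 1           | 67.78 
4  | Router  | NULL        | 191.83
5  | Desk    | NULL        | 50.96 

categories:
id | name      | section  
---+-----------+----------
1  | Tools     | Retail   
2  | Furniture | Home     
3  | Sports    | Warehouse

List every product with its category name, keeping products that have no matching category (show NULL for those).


LEFT JOIN keeps every row from products (the left table); where category_id has no match in categories, the category columns become NULL. Walk through each product:
  - product 1 (Printer): category_id=2 -> matches Furniture
  - product 2 (Lamp): category_id=2 -> matches Furniture
  - product 3 (Laptop): category_id=1 -> matches Tools
  - product 4 (Router): category_id=NULL, no match -> kept with NULL
  - product 5 (Desk): category_id=NULL, no match -> kept with NULL
All 5 rows appear; 2 have NULL category.

SQL:
SELECT a.name, b.name AS category
FROM products a
LEFT JOIN categories b ON a.category_id = b.id

Result:
name    | category 
--------+----------
Printer | Furniture
Lamp    | Furniture
Laptop  | Tools    
Router  | NULL     
Desk    | NULL     


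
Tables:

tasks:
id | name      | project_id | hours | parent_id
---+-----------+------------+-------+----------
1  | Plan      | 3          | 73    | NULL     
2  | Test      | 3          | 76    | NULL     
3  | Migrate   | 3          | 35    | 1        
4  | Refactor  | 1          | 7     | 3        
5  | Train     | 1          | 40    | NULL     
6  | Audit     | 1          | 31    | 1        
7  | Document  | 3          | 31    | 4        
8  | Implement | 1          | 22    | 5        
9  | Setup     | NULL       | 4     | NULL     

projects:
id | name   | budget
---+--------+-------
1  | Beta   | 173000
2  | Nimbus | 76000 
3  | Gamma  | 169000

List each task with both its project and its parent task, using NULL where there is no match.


Two LEFT JOINs from the same base table tasks: one to projects via project_id, one to tasks itself via parent_id. Both are LEFT so every task is preserved.
Match against projects:
  - task 1 (Plan): project_id=3 -> matches Gamma
  - task 2 (Test): project_id=3 -> matches Gamma
  - task 3 (Migrate): project_id=3 -> matches Gamma
  - task 4 (Refactor): project_id=1 -> matches Beta
  - task 5 (Train): project_id=1 -> matches Beta
  - task 6 (Audit): project_id=1 -> matches Beta
  - task 7 (Document): project_id=3 -> matches Gamma
  - task 8 (Implement): project_id=1 -> matches Beta
  - task 9 (Setup): project_id=NULL, no match -> kept with NULL
Match against tasks (self):
  - task 1 (Plan): parent_id=NULL -> NULL
  - task 2 (Test): parent_id=NULL -> NULL
  - task 3 (Migrate): parent_id=1 -> Plan
  - task 4 (Refactor): parent_id=3 -> Migrate
  - task 5 (Train): parent_id=NULL -> NULL
  - task 6 (Audit): parent_id=1 -> Plan
  - task 7 (Document): parent_id=4 -> Refactor
  - task 8 (Implement): parent_id=5 -> Train
  - task 9 (Setup): parent_id=NULL -> NULL

SQL:
SELECT a.name, b.name AS project, c.name AS parent
FROM tasks a
LEFT JOIN projects b ON a.project_id = b.id
LEFT JOIN tasks c ON a.parent_id = c.id

Result:
name      | project | parent  
----------+---------+---------
Plan      | Gamma   | NULL    
Test      | Gamma   | NULL    
Migrate   | Gamma   | Plan    
Refactor  | Beta    | Migrate 
Train     | Beta    | NULL    
Audit     | Beta    | Plan    
Document  | Gamma   | Refactor
Implement | Beta    | Train   
Setup     | NULL    | NULL    


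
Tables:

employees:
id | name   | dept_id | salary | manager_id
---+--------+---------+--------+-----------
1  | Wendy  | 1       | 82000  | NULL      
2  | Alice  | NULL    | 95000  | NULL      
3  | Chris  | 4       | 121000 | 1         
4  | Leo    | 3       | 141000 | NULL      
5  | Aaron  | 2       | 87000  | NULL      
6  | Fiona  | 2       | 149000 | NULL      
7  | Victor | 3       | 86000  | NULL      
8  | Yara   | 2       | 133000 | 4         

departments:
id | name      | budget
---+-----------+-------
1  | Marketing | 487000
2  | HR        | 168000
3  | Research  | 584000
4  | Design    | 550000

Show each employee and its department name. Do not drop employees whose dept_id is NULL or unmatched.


LEFT JOIN keeps every row from employees (the left table); where dept_id has no match in departments, the department columns become NULL. Walk through each employee:
  - employee 1 (Wendy): dept_id=1 -> matches Marketing
  - employee 2 (Alice): dept_id=NULL, no match -> kept with NULL
  - employee 3 (Chris): dept_id=4 -> matches Design
  - employee 4 (Leo): dept_id=3 -> matches Research
  - employee 5 (Aaron): dept_id=2 -> matches HR
  - employee 6 (Fiona): dept_id=2 -> matches HR
  - employee 7 (Victor): dept_id=3 -> matches Research
  - employee 8 (Yara): dept_id=2 -> matches HR
All 8 rows appear; 1 has NULL department.

SQL:
SELECT a.name, b.name AS department
FROM employees a
LEFT JOIN departments b ON a.dept_id = b.id

Result:
name   | department
-------+-----------
Wendy  | Marketing 
Alice  | NULL      
Chris  | Design    
Leo    | Research  
Aaron  | HR        
Fiona  | HR        
Victor | Research  
Yara   | HR        


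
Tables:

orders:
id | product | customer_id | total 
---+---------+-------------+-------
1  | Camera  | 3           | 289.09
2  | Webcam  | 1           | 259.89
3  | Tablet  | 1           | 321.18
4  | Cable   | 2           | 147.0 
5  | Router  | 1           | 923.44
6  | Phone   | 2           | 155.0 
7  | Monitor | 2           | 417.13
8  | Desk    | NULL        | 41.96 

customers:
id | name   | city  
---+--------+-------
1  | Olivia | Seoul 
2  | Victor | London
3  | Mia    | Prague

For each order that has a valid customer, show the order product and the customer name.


INNER JOIN keeps only orders rows whose customer_id matches an id in customers. Walk through each order:
  - order 1 (Camera): customer_id=3 -> matches Mia
  - order 2 (Webcam): customer_id=1 -> matches Olivia
  - order 3 (Tablet): customer_id=1 -> matches Olivia
  - order 4 (Cable): customer_id=2 -> matches Victor
  - order 5 (Router): customer_id=1 -> matches Olivia
  - order 6 (Phone): customer_id=2 -> matches Victor
  - order 7 (Monitor): customer_id=2 -> matches Victor
  - order 8 (Desk): customer_id=NULL, no match -> dropped
So 1 of 8 rows is dropped.

SQL:
SELECT a.product, b.name AS customer
FROM orders a
INNER JOIN customers b ON a.customer_id = b.id

Result:
product | customer
--------+---------
Camera  | Mia     
Webcam  | Olivia  
Tablet  | Olivia  
Cable   | Victor  
Router  | Olivia  
Phone   | Victor  
Monitor | Victor  


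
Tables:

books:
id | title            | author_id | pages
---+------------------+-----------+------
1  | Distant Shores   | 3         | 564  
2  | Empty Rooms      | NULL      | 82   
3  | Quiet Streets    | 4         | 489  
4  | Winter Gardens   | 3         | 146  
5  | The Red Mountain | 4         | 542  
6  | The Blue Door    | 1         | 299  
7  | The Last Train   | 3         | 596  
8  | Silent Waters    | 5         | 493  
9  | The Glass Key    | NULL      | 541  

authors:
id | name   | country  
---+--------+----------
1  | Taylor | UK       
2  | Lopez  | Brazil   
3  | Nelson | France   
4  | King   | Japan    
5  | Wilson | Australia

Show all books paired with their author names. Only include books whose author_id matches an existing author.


INNER JOIN keeps only books rows whose author_id matches an id in authors. Walk through each book:
  - book 1 (Distant Shores): author_id=3 -> matches Nelson
  - book 2 (Empty Rooms): author_id=NULL, no match -> dropped
  - book 3 (Quiet Streets): author_id=4 -> matches King
  - book 4 (Winter Gardens): author_id=3 -> matches Nelson
  - book 5 (The Red Mountain): author_id=4 -> matches King
  - book 6 (The Blue Door): author_id=1 -> matches Taylor
  - book 7 (The Last Train): author_id=3 -> matches Nelson
  - book 8 (Silent Waters): author_id=5 -> matches Wilson
  - book 9 (The Glass Key): author_id=NULL, no match -> dropped
So 2 of 9 rows are dropped.

SQL:
SELECT a.title, b.name AS author
FROM books a
INNER JOIN authors b ON a.author_id = b.id

Result:
title            | author
-----------------+-------
Distant Shores   | Nelson
Quiet Streets    | King  
Winter Gardens   | Nelson
The Red Mountain | King  
The Blue Door    | Taylor
The Last Train   | Nelson
Silent Waters    | Wilson


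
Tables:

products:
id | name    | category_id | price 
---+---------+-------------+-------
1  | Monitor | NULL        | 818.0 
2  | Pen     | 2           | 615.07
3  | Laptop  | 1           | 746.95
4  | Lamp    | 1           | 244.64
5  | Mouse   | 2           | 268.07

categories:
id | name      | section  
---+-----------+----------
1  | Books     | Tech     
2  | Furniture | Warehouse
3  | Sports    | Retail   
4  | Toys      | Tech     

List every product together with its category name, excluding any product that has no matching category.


INNER JOIN keeps only products rows whose category_id matches an id in categories. Walk through each product:
  - product 1 (Monitor): category_id=NULL, no match -> dropped
  - product 2 (Pen): category_id=2 -> matches Furniture
  - product 3 (Laptop): category_id=1 -> matches Books
  - product 4 (Lamp): category_id=1 -> matches Books
  - product 5 (Mouse): category_id=2 -> matches Furniture
So 1 of 5 rows is dropped.

SQL:
SELECT a.name, b.name AS category
FROM products a
INNER JOIN categories b ON a.category_id = b.id

Result:
name   | category 
-------+----------
Pen    | Furniture
Laptop | Books    
Lamp   | Books    
Mouse  | Furniture


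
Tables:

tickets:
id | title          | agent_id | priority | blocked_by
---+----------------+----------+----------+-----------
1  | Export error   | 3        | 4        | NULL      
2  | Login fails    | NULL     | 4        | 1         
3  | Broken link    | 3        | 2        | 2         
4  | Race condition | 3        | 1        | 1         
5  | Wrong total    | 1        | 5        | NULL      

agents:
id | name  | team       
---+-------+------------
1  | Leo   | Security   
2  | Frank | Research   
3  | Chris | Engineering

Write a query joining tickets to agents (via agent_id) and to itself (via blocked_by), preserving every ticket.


Two LEFT JOINs from the same base table tickets: one to agents via agent_id, one to tickets itself via blocked_by. Both are LEFT so every ticket is preserved.
Match against agents:
  - ticket 1 (Export error): agent_id=3 -> matches Chris
  - ticket 2 (Login fails): agent_id=NULL, no match -> kept with NULL
  - ticket 3 (Broken link): agent_id=3 -> matches Chris
  - ticket 4 (Race condition): agent_id=3 -> matches Chris
  - ticket 5 (Wrong total): agent_id=1 -> matches Leo
Match against tickets (self):
  - ticket 1 (Export error): blocked_by=NULL -> NULL
  - ticket 2 (Login fails): blocked_by=1 -> Export error
  - ticket 3 (Broken link): blocked_by=2 -> Login fails
  - ticket 4 (Race condition): blocked_by=1 -> Export error
  - ticket 5 (Wrong total): blocked_by=NULL -> NULL

SQL:
SELECT a.title, b.name AS agent, c.title AS blocked_by
FROM tickets a
LEFT JOIN agents b ON a.agent_id = b.id
LEFT JOIN tickets c ON a.blocked_by = c.id

Result:
title          | agent | blocked_by  
---------------+-------+-------------
Export error   | Chris | NULL        
Login fails    | NULL  | Export error
Broken link    | Chris | Login fails 
Race condition | Chris | Export error
Wrong total    | Leo   | NULL        


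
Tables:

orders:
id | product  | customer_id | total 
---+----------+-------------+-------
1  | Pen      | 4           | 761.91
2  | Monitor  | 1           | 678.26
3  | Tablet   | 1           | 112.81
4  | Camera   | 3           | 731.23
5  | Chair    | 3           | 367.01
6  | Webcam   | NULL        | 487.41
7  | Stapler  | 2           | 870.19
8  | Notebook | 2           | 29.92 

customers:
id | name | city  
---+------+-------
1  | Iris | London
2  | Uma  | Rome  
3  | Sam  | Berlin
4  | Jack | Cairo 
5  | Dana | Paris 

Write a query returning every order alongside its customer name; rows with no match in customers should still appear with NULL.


LEFT JOIN keeps every row from orders (the left table); where customer_id has no match in customers, the customer columns become NULL. Walk through each order:
  - order 1 (Pen): customer_id=4 -> matches Jack
  - order 2 (Monitor): customer_id=1 -> matches Iris
  - order 3 (Tablet): customer_id=1 -> matches Iris
  - order 4 (Camera): customer_id=3 -> matches Sam
  - order 5 (Chair): customer_id=3 -> matches Sam
  - order 6 (Webcam): customer_id=NULL, no match -> kept with NULL
  - order 7 (Stapler): customer_id=2 -> matches Uma
  - order 8 (Notebook): customer_id=2 -> matches Uma
All 8 rows appear; 1 has NULL customer.

SQL:
SELECT a.product, b.name AS customer
FROM orders a
LEFT JOIN customers b ON a.customer_id = b.id

Result:
product  | customer
---------+---------
Pen      | Jack    
Monitor  | Iris    
Tablet   | Iris    
Camera   | Sam     
Chair    | Sam     
Webcam   | NULL    
Stapler  | Uma     
Notebook | Uma     


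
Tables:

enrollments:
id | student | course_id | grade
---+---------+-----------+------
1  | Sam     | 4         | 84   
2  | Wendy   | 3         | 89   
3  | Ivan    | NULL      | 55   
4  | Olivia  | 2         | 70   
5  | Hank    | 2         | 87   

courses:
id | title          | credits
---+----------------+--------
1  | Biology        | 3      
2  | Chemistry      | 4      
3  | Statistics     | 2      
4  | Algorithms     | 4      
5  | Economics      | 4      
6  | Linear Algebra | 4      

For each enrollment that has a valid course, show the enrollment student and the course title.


INNER JOIN keeps only enrollments rows whose course_id matches an id in courses. Walk through each enrollment:
  - enrollment 1 (Sam): course_id=4 -> matches Algorithms
  - enrollment 2 (Wendy): course_id=3 -> matches Statistics
  - enrollment 3 (Ivan): course_id=NULL, no match -> dropped
  - enrollment 4 (Olivia): course_id=2 -> matches Chemistry
  - enrollment 5 (Hank): course_id=2 -> matches Chemistry
So 1 of 5 rows is dropped.

SQL:
SELECT a.student, b.title AS course
FROM enrollments a
INNER JOIN courses b ON a.course_id = b.id

Result:
student | course    
--------+-----------
Sam     | Algorithms
Wendy   | Statistics
Olivia  | Chemistry 
Hank    | Chemistry 


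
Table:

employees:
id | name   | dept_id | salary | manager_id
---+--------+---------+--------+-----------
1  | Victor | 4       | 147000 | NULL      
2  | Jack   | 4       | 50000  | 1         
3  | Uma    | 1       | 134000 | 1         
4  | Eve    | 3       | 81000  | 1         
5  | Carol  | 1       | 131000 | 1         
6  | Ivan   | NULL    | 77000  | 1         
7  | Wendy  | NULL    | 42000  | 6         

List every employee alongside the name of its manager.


This is a self-join: employees is joined to a second copy of itself, matching each row's manager_id to another row's id. Use LEFT JOIN so rows with manager_id=NULL are kept.
  - employee 1 (Victor): manager_id=NULL -> NULL
  - employee 2 (Jack): manager_id=1 -> Victor
  - employee 3 (Uma): manager_id=1 -> Victor
  - employee 4 (Eve): manager_id=1 -> Victor
  - employee 5 (Carol): manager_id=1 -> Victor
  - employee 6 (Ivan): manager_id=1 -> Victor
  - employee 7 (Wendy): manager_id=6 -> Ivan

SQL:
SELECT a.name AS item, b.name AS manager
FROM employees a
LEFT JOIN employees b ON a.manager_id = b.id

Result:
item   | manager
-------+--------
Victor | NULL   
Jack   | Victor 
Uma    | Victor 
Eve    | Victor 
Carol  | Victor 
Ivan   | Victor 
Wendy  | Ivan   


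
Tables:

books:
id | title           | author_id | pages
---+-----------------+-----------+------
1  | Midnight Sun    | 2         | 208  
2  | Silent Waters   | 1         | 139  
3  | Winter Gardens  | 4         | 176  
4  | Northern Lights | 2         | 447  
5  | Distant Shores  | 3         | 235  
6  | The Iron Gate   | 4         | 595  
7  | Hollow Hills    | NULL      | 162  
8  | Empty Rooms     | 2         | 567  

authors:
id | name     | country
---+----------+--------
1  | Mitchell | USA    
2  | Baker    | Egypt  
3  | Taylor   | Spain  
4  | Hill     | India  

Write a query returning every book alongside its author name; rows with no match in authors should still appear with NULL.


LEFT JOIN keeps every row from books (the left table); where author_id has no match in authors, the author columns become NULL. Walk through each book:
  - book 1 (Midnight Sun): author_id=2 -> matches Baker
  - book 2 (Silent Waters): author_id=1 -> matches Mitchell
  - book 3 (Winter Gardens): author_id=4 -> matches Hill
  - book 4 (Northern Lights): author_id=2 -> matches Baker
  - book 5 (Distant Shores): author_id=3 -> matches Taylor
  - book 6 (The Iron Gate): author_id=4 -> matches Hill
  - book 7 (Hollow Hills): author_id=NULL, no match -> kept with NULL
  - book 8 (Empty Rooms): author_id=2 -> matches Baker
All 8 rows appear; 1 has NULL author.

SQL:
SELECT a.title, b.name AS author
FROM books a
LEFT JOIN authors b ON a.author_id = b.id

Result:
title           | author  
----------------+---------
Midnight Sun    | Baker   
Silent Waters   | Mitchell
Winter Gardens  | Hill    
Northern Lights | Baker   
Distant Shores  | Taylor  
The Iron Gate   | Hill    
Hollow Hills    | NULL    
Empty Rooms     | Baker   


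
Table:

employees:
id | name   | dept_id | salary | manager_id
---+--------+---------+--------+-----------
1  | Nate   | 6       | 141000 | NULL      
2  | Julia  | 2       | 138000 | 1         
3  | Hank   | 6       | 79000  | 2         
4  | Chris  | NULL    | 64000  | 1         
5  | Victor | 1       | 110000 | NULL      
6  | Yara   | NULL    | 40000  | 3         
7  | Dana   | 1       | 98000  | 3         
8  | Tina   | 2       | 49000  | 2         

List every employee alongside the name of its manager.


This is a self-join: employees is joined to a second copy of itself, matching each row's manager_id to another row's id. Use LEFT JOIN so rows with manager_id=NULL are kept.
  - employee 1 (Nate): manager_id=NULL -> NULL
  - employee 2 (Julia): manager_id=1 -> Nate
  - employee 3 (Hank): manager_id=2 -> Julia
  - employee 4 (Chris): manager_id=1 -> Nate
  - employee 5 (Victor): manager_id=NULL -> NULL
  - employee 6 (Yara): manager_id=3 -> Hank
  - employee 7 (Dana): manager_id=3 -> Hank
  - employee 8 (Tina): manager_id=2 -> Julia

SQL:
SELECT a.name AS item, b.name AS manager
FROM employees a
LEFT JOIN employees b ON a.manager_id = b.id

Result:
item   | manager
-------+--------
Nate   | NULL   
Julia  | Nate   
Hank   | Julia  
Chris  | Nate   
Victor | NULL   
Yara   | Hank   
Dana   | Hank   
Tina   | Julia  


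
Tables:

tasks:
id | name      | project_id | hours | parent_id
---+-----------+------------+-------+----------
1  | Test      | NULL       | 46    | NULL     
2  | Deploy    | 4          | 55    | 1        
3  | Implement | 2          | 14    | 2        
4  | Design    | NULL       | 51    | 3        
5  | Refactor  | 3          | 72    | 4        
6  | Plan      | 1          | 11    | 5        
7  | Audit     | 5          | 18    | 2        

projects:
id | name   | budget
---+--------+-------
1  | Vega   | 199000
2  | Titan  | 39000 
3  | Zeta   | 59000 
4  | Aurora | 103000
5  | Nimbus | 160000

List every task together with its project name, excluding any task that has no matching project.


INNER JOIN keeps only tasks rows whose project_id matches an id in projects. Walk through each task:
  - task 1 (Test): project_id=NULL, no match -> dropped
  - task 2 (Deploy): project_id=4 -> matches Aurora
  - task 3 (Implement): project_id=2 -> matches Titan
  - task 4 (Design): project_id=NULL, no match -> dropped
  - task 5 (Refactor): project_id=3 -> matches Zeta
  - task 6 (Plan): project_id=1 -> matches Vega
  - task 7 (Audit): project_id=5 -> matches Nimbus
So 2 of 7 rows are dropped.

SQL:
SELECT a.name, b.name AS project
FROM tasks a
INNER JOIN projects b ON a.project_id = b.id

Result:
name      | project
----------+--------
Deploy    | Aurora 
Implement | Titan  
Refactor  | Zeta   
Plan      | Vega   
Audit     | Nimbus 


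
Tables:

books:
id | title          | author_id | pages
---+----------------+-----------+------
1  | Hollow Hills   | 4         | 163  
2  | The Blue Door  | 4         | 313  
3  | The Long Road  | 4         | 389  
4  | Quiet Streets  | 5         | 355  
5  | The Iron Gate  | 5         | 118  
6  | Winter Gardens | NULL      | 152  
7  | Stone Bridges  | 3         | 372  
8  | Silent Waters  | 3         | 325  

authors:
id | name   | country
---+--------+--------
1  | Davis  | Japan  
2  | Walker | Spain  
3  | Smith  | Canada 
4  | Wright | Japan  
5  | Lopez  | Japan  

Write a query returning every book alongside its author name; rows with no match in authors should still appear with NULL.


LEFT JOIN keeps every row from books (the left table); where author_id has no match in authors, the author columns become NULL. Walk through each book:
  - book 1 (Hollow Hills): author_id=4 -> matches Wright
  - book 2 (The Blue Door): author_id=4 -> matches Wright
  - book 3 (The Long Road): author_id=4 -> matches Wright
  - book 4 (Quiet Streets): author_id=5 -> matches Lopez
  - book 5 (The Iron Gate): author_id=5 -> matches Lopez
  - book 6 (Winter Gardens): author_id=NULL, no match -> kept with NULL
  - book 7 (Stone Bridges): author_id=3 -> matches Smith
  - book 8 (Silent Waters): author_id=3 -> matches Smith
All 8 rows appear; 1 has NULL author.

SQL:
SELECT a.title, b.name AS author
FROM books a
LEFT JOIN authors b ON a.author_id = b.id

Result:
title          | author
---------------+-------
Hollow Hills   | Wright
The Blue Door  | Wright
The Long Road  | Wright
Quiet Streets  | Lopez 
The Iron Gate  | Lopez 
Winter Gardens | NULL  
Stone Bridges  | Smith 
Silent Waters  | Smith 


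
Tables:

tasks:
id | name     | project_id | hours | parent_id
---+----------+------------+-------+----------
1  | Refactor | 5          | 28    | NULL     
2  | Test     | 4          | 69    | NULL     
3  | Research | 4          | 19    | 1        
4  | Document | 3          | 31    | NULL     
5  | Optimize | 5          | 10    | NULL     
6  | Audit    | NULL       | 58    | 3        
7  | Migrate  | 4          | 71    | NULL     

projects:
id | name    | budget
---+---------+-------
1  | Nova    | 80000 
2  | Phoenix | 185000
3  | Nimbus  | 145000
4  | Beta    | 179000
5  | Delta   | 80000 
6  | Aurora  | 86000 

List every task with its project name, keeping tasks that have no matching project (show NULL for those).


LEFT JOIN keeps every row from tasks (the left table); where project_id has no match in projects, the project columns become NULL. Walk through each task:
  - task 1 (Refactor): project_id=5 -> matches Delta
  - task 2 (Test): project_id=4 -> matches Beta
  - task 3 (Research): project_id=4 -> matches Beta
  - task 4 (Document): project_id=3 -> matches Nimbus
  - task 5 (Optimize): project_id=5 -> matches Delta
  - task 6 (Audit): project_id=NULL, no match -> kept with NULL
  - task 7 (Migrate): project_id=4 -> matches Beta
All 7 rows appear; 1 has NULL project.

SQL:
SELECT a.name, b.name AS project
FROM tasks a
LEFT JOIN projects b ON a.project_id = b.id

Result:
name     | project
---------+--------
Refactor | Delta  
Test     | Beta   
Research | Beta   
Document | Nimbus 
Optimize | Delta  
Audit    | NULL   
Migrate  | Beta   


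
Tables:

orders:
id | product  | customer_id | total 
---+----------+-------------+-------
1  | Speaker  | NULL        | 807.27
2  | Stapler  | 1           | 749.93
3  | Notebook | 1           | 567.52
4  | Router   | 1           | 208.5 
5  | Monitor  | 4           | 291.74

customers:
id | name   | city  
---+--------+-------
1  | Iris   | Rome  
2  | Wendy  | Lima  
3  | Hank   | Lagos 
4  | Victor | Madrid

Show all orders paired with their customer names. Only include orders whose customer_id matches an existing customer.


INNER JOIN keeps only orders rows whose customer_id matches an id in customers. Walk through each order:
  - order 1 (Speaker): customer_id=NULL, no match -> dropped
  - order 2 (Stapler): customer_id=1 -> matches Iris
  - order 3 (Notebook): customer_id=1 -> matches Iris
  - order 4 (Router): customer_id=1 -> matches Iris
  - order 5 (Monitor): customer_id=4 -> matches Victor
So 1 of 5 rows is dropped.

SQL:
SELECT a.product, b.name AS customer
FROM orders a
INNER JOIN customers b ON a.customer_id = b.id

Result:
product  | customer
---------+---------
Stapler  | Iris    
Notebook | Iris    
Router   | Iris    
Monitor  | Victor  


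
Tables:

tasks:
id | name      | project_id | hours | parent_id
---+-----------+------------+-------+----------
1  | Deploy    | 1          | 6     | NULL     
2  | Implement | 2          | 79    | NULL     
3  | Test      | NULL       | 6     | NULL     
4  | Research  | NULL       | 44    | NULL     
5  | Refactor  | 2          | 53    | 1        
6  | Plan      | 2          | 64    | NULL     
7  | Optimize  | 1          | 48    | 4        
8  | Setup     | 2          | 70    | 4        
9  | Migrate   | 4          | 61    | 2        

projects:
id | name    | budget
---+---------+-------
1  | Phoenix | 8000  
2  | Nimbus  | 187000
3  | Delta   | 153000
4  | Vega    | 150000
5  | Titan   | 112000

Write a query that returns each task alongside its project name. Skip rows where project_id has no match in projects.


INNER JOIN keeps only tasks rows whose project_id matches an id in projects. Walk through each task:
  - task 1 (Deploy): project_id=1 -> matches Phoenix
  - task 2 (Implement): project_id=2 -> matches Nimbus
  - task 3 (Test): project_id=NULL, no match -> dropped
  - task 4 (Research): project_id=NULL, no match -> dropped
  - task 5 (Refactor): project_id=2 -> matches Nimbus
  - task 6 (Plan): project_id=2 -> matches Nimbus
  - task 7 (Optimize): project_id=1 -> matches Phoenix
  - task 8 (Setup): project_id=2 -> matches Nimbus
  - task 9 (Migrate): project_id=4 -> matches Vega
So 2 of 9 rows are dropped.

SQL:
SELECT a.name, b.name AS project
FROM tasks a
INNER JOIN projects b ON a.project_id = b.id

Result:
name      | project
----------+--------
Deploy    | Phoenix
Implement | Nimbus 
Refactor  | Nimbus 
Plan      | Nimbus 
Optimize  | Phoenix
Setup     | Nimbus 
Migrate   | Vega   


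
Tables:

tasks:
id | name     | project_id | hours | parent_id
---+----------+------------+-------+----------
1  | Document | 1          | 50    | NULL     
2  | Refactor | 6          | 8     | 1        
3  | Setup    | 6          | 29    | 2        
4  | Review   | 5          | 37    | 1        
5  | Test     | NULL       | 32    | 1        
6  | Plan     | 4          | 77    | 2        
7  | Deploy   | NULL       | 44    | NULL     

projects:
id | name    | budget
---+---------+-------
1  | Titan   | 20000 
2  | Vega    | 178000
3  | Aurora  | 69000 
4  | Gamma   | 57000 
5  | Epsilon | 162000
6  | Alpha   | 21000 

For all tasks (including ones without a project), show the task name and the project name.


LEFT JOIN keeps every row from tasks (the left table); where project_id has no match in projects, the project columns become NULL. Walk through each task:
  - task 1 (Document): project_id=1 -> matches Titan
  - task 2 (Refactor): project_id=6 -> matches Alpha
  - task 3 (Setup): project_id=6 -> matches Alpha
  - task 4 (Review): project_id=5 -> matches Epsilon
  - task 5 (Test): project_id=NULL, no match -> kept with NULL
  - task 6 (Plan): project_id=4 -> matches Gamma
  - task 7 (Deploy): project_id=NULL, no match -> kept with NULL
All 7 rows appear; 2 have NULL project.

SQL:
SELECT a.name, b.name AS project
FROM tasks a
LEFT JOIN projects b ON a.project_id = b.id

Result:
name     | project
---------+--------
Document | Titan  
Refactor | Alpha  
Setup    | Alpha  
Review   | Epsilon
Test     | NULL   
Plan     | Gamma  
Deploy   | NULL   


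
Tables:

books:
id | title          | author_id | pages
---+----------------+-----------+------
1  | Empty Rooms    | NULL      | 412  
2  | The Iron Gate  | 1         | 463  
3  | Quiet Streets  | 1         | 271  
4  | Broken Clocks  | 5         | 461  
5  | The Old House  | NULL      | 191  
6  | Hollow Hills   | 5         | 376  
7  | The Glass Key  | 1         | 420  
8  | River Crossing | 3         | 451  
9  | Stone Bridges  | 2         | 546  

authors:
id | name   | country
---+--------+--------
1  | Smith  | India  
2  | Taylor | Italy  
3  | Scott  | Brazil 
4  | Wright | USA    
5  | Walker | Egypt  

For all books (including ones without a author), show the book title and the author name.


LEFT JOIN keeps every row from books (the left table); where author_id has no match in authors, the author columns become NULL. Walk through each book:
  - book 1 (Empty Rooms): author_id=NULL, no match -> kept with NULL
  - book 2 (The Iron Gate): author_id=1 -> matches Smith
  - book 3 (Quiet Streets): author_id=1 -> matches Smith
  - book 4 (Broken Clocks): author_id=5 -> matches Walker
  - book 5 (The Old House): author_id=NULL, no match -> kept with NULL
  - book 6 (Hollow Hills): author_id=5 -> matches Walker
  - book 7 (The Glass Key): author_id=1 -> matches Smith
  - book 8 (River Crossing): author_id=3 -> matches Scott
  - book 9 (Stone Bridges): author_id=2 -> matches Taylor
All 9 rows appear; 2 have NULL author.

SQL:
SELECT a.title, b.name AS author
FROM books a
LEFT JOIN authors b ON a.author_id = b.id

Result:
title          | author
---------------+-------
Empty Rooms    | NULL  
The Iron Gate  | Smith 
Quiet Streets  | Smith 
Broken Clocks  | Walker
The Old House  | NULL  
Hollow Hills   | Walker
The Glass Key  | Smith 
River Crossing | Scott 
Stone Bridges  | Taylor


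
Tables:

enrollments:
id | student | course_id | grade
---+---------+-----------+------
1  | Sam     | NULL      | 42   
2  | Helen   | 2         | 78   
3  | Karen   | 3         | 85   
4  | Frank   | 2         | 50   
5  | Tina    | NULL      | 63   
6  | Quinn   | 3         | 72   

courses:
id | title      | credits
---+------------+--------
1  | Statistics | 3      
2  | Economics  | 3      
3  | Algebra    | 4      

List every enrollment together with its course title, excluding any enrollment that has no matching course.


INNER JOIN keeps only enrollments rows whose course_id matches an id in courses. Walk through each enrollment:
  - enrollment 1 (Sam): course_id=NULL, no match -> dropped
  - enrollment 2 (Helen): course_id=2 -> matches Economics
  - enrollment 3 (Karen): course_id=3 -> matches Algebra
  - enrollment 4 (Frank): course_id=2 -> matches Economics
  - enrollment 5 (Tina): course_id=NULL, no match -> dropped
  - enrollment 6 (Quinn): course_id=3 -> matches Algebra
So 2 of 6 rows are dropped.

SQL:
SELECT a.student, b.title AS course
FROM enrollments a
INNER JOIN courses b ON a.course_id = b.id

Result:
student | course   
--------+----------
Helen   | Economics
Karen   | Algebra  
Frank   | Economics
Quinn   | Algebra  


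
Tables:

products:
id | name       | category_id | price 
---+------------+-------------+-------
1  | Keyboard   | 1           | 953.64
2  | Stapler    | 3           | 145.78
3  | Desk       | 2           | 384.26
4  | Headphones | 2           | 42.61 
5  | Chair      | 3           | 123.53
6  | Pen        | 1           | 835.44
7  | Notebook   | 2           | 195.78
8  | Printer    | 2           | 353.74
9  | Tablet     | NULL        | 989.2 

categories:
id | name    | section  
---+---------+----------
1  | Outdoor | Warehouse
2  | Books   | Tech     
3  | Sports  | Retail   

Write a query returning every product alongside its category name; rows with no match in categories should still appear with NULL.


LEFT JOIN keeps every row from products (the left table); where category_id has no match in categories, the category columns become NULL. Walk through each product:
  - product 1 (Keyboard): category_id=1 -> matches Outdoor
  - product 2 (Stapler): category_id=3 -> matches Sports
  - product 3 (Desk): category_id=2 -> matches Books
  - product 4 (Headphones): category_id=2 -> matches Books
  - product 5 (Chair): category_id=3 -> matches Sports
  - product 6 (Pen): category_id=1 -> matches Outdoor
  - product 7 (Notebook): category_id=2 -> matches Books
  - product 8 (Printer): category_id=2 -> matches Books
  - product 9 (Tablet): category_id=NULL, no match -> kept with NULL
All 9 rows appear; 1 has NULL category.

SQL:
SELECT a.name, b.name AS category
FROM products a
LEFT JOIN categories b ON a.category_id = b.id

Result:
name       | category
-----------+---------
Keyboard   | Outdoor 
Stapler    | Sports  
Desk       | Books   
Headphones | Books   
Chair      | Sports  
Pen        | Outdoor 
Notebook   | Books   
Printer    | Books   
Tablet     | NULL    


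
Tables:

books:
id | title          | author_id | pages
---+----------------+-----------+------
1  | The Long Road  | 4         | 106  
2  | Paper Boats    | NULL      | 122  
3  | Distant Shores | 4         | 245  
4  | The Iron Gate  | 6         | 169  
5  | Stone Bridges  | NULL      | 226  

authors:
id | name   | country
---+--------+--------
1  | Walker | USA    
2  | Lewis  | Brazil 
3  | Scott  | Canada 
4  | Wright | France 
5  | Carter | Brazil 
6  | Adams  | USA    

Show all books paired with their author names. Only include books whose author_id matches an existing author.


INNER JOIN keeps only books rows whose author_id matches an id in authors. Walk through each book:
  - book 1 (The Long Road): author_id=4 -> matches Wright
  - book 2 (Paper Boats): author_id=NULL, no match -> dropped
  - book 3 (Distant Shores): author_id=4 -> matches Wright
  - book 4 (The Iron Gate): author_id=6 -> matches Adams
  - book 5 (Stone Bridges): author_id=NULL, no match -> dropped
So 2 of 5 rows are dropped.

SQL:
SELECT a.title, b.name AS author
FROM books a
INNER JOIN authors b ON a.author_id = b.id

Result:
title          | author
---------------+-------
The Long Road  | Wright
Distant Shores | Wright
The Iron Gate  | Adams 


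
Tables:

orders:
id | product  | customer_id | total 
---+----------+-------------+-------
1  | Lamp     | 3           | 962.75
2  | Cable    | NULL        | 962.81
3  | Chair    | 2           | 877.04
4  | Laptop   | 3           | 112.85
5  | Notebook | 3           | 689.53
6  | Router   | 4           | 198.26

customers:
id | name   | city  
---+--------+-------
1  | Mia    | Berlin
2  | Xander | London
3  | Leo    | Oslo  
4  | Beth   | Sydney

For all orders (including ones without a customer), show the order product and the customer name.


LEFT JOIN keeps every row from orders (the left table); where customer_id has no match in customers, the customer columns become NULL. Walk through each order:
  - order 1 (Lamp): customer_id=3 -> matches Leo
  - order 2 (Cable): customer_id=NULL, no match -> kept with NULL
  - order 3 (Chair): customer_id=2 -> matches Xander
  - order 4 (Laptop): customer_id=3 -> matches Leo
  - order 5 (Notebook): customer_id=3 -> matches Leo
  - order 6 (Router): customer_id=4 -> matches Beth
All 6 rows appear; 1 has NULL customer.

SQL:
SELECT a.product, b.name AS customer
FROM orders a
LEFT JOIN customers b ON a.customer_id = b.id

Result:
product  | customer
---------+---------
Lamp     | Leo     
Cable    | NULL    
Chair    | Xander  
Laptop   | Leo     
Notebook | Leo     
Router   | Beth    


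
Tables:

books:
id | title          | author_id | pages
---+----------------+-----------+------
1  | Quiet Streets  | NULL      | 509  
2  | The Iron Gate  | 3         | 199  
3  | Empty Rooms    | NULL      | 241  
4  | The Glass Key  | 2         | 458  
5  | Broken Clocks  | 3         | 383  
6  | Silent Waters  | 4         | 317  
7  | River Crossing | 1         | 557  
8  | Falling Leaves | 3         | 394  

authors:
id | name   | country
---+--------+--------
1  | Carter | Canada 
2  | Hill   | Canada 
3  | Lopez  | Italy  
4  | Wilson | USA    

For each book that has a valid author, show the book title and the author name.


INNER JOIN keeps only books rows whose author_id matches an id in authors. Walk through each book:
  - book 1 (Quiet Streets): author_id=NULL, no match -> dropped
  - book 2 (The Iron Gate): author_id=3 -> matches Lopez
  - book 3 (Empty Rooms): author_id=NULL, no match -> dropped
  - book 4 (The Glass Key): author_id=2 -> matches Hill
  - book 5 (Broken Clocks): author_id=3 -> matches Lopez
  - book 6 (Silent Waters): author_id=4 -> matches Wilson
  - book 7 (River Crossing): author_id=1 -> matches Carter
  - book 8 (Falling Leaves): author_id=3 -> matches Lopez
So 2 of 8 rows are dropped.

SQL:
SELECT a.title, b.name AS author
FROM books a
INNER JOIN authors b ON a.author_id = b.id

Result:
title          | author
---------------+-------
The Iron Gate  | Lopez 
The Glass Key  | Hill  
Broken Clocks  | Lopez 
Silent Waters  | Wilson
River Crossing | Carter
Falling Leaves | Lopez 


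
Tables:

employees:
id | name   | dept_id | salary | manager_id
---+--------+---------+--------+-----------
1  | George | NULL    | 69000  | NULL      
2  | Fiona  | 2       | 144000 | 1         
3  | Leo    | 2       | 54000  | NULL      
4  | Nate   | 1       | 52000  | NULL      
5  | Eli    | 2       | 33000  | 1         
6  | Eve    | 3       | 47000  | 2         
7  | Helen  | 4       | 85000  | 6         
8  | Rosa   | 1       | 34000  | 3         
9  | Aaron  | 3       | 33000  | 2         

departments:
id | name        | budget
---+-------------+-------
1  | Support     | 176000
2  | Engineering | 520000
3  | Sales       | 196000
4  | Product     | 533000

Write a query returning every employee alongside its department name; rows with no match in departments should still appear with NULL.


LEFT JOIN keeps every row from employees (the left table); where dept_id has no match in departments, the department columns become NULL. Walk through each employee:
  - employee 1 (George): dept_id=NULL, no match -> kept with NULL
  - employee 2 (Fiona): dept_id=2 -> matches Engineering
  - employee 3 (Leo): dept_id=2 -> matches Engineering
  - employee 4 (Nate): dept_id=1 -> matches Support
  - employee 5 (Eli): dept_id=2 -> matches Engineering
  - employee 6 (Eve): dept_id=3 -> matches Sales
  - employee 7 (Helen): dept_id=4 -> matches Product
  - employee 8 (Rosa): dept_id=1 -> matches Support
  - employee 9 (Aaron): dept_id=3 -> matches Sales
All 9 rows appear; 1 has NULL department.

SQL:
SELECT a.name, b.name AS department
FROM employees a
LEFT JOIN departments b ON a.dept_id = b.id

Result:
name   | department 
-------+------------
George | NULL       
Fiona  | Engineering
Leo    | Engineering
Nate   | Support    
Eli    | Engineering
Eve    | Sales      
Helen  | Product    
Rosa   | Support    
Aaron  | Sales      


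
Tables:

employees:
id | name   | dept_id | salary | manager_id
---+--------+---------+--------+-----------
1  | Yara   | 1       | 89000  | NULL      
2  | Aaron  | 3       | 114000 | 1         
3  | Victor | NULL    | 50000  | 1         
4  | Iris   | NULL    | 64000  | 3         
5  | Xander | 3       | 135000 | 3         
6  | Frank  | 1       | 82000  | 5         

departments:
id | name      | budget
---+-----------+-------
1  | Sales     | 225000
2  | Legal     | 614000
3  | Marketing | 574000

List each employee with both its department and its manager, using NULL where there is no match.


Two LEFT JOINs from the same base table employees: one to departments via dept_id, one to employees itself via manager_id. Both are LEFT so every employee is preserved.
Match against departments:
  - employee 1 (Yara): dept_id=1 -> matches Sales
  - employee 2 (Aaron): dept_id=3 -> matches Marketing
  - employee 3 (Victor): dept_id=NULL, no match -> kept with NULL
  - employee 4 (Iris): dept_id=NULL, no match -> kept with NULL
  - employee 5 (Xander): dept_id=3 -> matches Marketing
  - employee 6 (Frank): dept_id=1 -> matches Sales
Match against employees (self):
  - employee 1 (Yara): manager_id=NULL -> NULL
  - employee 2 (Aaron): manager_id=1 -> Yara
  - employee 3 (Victor): manager_id=1 -> Yara
  - employee 4 (Iris): manager_id=3 -> Victor
  - employee 5 (Xander): manager_id=3 -> Victor
  - employee 6 (Frank): manager_id=5 -> Xander

SQL:
SELECT a.name, b.name AS department, c.name AS manager
FROM employees a
LEFT JOIN departments b ON a.dept_id = b.id
LEFT JOIN employees c ON a.manager_id = c.id

Result:
name   | department | manager
-------+------------+--------
Yara   | Sales      | NULL   
Aaron  | Marketing  | Yara   
Victor | NULL       | Yara   
Iris   | NULL       | Victor 
Xander | Marketing  | Victor 
Frank  | Sales      | Xander 
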